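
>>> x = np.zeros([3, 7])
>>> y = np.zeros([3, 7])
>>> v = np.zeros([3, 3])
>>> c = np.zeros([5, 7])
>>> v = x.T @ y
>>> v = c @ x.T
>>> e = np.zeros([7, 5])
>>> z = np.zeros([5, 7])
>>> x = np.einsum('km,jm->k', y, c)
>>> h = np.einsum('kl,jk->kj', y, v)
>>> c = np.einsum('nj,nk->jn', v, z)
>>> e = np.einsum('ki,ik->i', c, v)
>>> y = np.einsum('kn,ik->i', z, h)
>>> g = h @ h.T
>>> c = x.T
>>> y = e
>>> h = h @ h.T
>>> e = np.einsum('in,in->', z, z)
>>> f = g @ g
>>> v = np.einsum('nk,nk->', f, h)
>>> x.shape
(3,)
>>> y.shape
(5,)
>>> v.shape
()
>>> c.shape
(3,)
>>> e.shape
()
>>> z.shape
(5, 7)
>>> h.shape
(3, 3)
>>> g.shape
(3, 3)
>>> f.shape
(3, 3)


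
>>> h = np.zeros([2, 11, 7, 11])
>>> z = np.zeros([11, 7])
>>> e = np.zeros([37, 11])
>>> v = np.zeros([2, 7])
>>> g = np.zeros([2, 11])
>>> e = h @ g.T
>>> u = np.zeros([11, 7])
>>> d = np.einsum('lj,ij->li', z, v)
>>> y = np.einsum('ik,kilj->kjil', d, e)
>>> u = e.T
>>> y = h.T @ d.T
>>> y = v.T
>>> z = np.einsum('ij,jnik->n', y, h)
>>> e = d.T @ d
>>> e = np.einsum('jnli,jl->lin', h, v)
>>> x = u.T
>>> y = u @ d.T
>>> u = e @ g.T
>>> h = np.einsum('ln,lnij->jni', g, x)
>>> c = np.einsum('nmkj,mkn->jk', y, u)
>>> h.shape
(2, 11, 7)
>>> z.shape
(11,)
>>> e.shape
(7, 11, 11)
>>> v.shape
(2, 7)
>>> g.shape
(2, 11)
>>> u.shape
(7, 11, 2)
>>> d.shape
(11, 2)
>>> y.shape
(2, 7, 11, 11)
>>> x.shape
(2, 11, 7, 2)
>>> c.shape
(11, 11)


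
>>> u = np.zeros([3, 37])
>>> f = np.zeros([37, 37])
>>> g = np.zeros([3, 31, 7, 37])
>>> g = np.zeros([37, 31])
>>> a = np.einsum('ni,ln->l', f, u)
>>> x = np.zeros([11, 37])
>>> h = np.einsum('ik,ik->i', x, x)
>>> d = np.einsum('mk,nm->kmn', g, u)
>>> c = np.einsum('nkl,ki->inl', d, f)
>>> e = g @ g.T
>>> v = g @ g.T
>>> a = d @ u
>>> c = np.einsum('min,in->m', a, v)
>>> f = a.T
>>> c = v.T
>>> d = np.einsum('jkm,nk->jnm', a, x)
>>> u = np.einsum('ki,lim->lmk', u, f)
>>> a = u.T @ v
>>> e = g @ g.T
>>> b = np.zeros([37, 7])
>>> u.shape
(37, 31, 3)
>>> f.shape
(37, 37, 31)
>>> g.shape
(37, 31)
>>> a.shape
(3, 31, 37)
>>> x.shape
(11, 37)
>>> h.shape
(11,)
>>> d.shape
(31, 11, 37)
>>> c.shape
(37, 37)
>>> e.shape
(37, 37)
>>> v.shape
(37, 37)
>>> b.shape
(37, 7)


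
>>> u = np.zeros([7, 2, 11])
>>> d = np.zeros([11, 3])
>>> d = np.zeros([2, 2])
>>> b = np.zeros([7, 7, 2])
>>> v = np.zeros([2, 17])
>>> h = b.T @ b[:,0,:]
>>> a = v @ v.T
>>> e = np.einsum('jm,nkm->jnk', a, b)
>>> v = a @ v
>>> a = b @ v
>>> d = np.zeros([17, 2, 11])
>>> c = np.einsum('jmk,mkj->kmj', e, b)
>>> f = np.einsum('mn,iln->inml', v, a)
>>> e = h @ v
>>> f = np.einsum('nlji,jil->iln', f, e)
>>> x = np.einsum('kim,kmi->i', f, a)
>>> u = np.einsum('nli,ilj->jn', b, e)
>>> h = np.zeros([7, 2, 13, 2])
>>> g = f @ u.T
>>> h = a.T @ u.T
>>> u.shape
(17, 7)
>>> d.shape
(17, 2, 11)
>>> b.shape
(7, 7, 2)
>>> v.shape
(2, 17)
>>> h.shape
(17, 7, 17)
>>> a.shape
(7, 7, 17)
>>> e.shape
(2, 7, 17)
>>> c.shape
(7, 7, 2)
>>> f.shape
(7, 17, 7)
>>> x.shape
(17,)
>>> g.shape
(7, 17, 17)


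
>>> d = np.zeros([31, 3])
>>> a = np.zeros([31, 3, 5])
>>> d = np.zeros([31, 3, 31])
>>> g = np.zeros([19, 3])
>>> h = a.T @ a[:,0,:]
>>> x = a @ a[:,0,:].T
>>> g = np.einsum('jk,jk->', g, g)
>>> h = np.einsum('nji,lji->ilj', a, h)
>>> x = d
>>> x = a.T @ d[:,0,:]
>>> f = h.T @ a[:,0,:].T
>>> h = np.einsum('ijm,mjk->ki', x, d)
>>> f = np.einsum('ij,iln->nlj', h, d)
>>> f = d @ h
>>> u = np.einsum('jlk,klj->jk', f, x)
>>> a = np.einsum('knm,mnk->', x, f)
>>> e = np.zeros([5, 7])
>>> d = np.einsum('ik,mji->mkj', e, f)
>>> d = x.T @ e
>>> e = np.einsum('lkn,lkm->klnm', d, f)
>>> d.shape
(31, 3, 7)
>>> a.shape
()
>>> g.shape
()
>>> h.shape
(31, 5)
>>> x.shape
(5, 3, 31)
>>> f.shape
(31, 3, 5)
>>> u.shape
(31, 5)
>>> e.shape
(3, 31, 7, 5)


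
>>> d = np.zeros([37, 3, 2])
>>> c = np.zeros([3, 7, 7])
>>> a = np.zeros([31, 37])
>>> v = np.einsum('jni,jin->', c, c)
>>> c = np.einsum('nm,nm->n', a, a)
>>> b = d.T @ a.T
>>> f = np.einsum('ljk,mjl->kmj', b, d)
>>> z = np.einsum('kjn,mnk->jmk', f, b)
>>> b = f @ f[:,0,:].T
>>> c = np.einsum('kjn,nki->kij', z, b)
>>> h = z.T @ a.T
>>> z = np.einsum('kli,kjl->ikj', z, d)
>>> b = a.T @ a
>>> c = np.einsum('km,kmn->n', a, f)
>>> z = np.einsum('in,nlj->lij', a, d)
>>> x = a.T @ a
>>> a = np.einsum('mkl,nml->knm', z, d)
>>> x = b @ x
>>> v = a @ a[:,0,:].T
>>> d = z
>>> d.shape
(3, 31, 2)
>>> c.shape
(3,)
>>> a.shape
(31, 37, 3)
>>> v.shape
(31, 37, 31)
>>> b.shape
(37, 37)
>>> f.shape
(31, 37, 3)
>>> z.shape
(3, 31, 2)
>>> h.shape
(31, 2, 31)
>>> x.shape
(37, 37)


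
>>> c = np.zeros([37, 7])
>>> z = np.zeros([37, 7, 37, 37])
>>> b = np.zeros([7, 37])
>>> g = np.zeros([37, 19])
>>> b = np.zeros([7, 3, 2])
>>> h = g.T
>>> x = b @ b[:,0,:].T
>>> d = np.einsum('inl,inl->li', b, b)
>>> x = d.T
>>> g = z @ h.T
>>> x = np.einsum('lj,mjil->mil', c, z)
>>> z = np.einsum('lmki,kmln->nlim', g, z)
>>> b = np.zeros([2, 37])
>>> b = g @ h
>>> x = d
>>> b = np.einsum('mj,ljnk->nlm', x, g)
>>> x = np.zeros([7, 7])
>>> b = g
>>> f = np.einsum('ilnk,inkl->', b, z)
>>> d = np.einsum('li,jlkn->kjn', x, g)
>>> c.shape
(37, 7)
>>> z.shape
(37, 37, 19, 7)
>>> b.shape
(37, 7, 37, 19)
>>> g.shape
(37, 7, 37, 19)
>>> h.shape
(19, 37)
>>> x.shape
(7, 7)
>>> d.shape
(37, 37, 19)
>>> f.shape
()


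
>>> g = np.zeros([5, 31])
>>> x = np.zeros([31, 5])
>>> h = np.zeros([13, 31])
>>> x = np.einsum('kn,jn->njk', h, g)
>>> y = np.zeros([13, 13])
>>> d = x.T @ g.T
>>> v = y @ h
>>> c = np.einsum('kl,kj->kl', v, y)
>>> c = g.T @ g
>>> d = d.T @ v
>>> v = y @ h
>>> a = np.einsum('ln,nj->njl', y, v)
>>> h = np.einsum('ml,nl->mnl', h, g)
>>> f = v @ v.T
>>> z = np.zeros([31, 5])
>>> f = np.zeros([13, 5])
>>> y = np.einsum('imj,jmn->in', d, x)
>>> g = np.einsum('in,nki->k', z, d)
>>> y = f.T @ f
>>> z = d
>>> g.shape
(5,)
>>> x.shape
(31, 5, 13)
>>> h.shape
(13, 5, 31)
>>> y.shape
(5, 5)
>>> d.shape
(5, 5, 31)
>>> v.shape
(13, 31)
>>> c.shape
(31, 31)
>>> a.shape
(13, 31, 13)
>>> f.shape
(13, 5)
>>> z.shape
(5, 5, 31)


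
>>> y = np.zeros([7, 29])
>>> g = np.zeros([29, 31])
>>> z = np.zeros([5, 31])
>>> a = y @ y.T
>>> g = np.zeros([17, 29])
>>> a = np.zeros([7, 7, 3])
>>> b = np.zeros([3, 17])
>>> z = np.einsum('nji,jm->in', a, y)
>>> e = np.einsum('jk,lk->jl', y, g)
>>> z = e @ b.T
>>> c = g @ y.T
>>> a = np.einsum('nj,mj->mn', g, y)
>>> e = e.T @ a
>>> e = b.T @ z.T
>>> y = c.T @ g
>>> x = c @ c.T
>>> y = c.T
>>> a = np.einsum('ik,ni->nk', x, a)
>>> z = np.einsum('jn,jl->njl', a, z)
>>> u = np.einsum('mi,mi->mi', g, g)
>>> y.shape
(7, 17)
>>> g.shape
(17, 29)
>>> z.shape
(17, 7, 3)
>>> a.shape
(7, 17)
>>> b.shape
(3, 17)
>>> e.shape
(17, 7)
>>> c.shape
(17, 7)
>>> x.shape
(17, 17)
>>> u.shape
(17, 29)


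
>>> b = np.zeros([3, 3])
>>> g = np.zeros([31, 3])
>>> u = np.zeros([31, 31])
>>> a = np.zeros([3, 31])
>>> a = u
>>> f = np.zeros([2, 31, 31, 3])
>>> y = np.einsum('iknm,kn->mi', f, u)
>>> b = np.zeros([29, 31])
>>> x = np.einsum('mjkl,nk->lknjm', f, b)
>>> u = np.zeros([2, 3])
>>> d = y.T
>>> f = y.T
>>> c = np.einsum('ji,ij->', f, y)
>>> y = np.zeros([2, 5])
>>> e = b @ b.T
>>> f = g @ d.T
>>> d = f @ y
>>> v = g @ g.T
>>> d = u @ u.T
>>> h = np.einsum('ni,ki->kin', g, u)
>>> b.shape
(29, 31)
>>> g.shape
(31, 3)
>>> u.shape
(2, 3)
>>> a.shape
(31, 31)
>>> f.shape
(31, 2)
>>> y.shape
(2, 5)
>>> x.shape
(3, 31, 29, 31, 2)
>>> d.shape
(2, 2)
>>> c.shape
()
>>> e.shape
(29, 29)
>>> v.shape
(31, 31)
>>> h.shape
(2, 3, 31)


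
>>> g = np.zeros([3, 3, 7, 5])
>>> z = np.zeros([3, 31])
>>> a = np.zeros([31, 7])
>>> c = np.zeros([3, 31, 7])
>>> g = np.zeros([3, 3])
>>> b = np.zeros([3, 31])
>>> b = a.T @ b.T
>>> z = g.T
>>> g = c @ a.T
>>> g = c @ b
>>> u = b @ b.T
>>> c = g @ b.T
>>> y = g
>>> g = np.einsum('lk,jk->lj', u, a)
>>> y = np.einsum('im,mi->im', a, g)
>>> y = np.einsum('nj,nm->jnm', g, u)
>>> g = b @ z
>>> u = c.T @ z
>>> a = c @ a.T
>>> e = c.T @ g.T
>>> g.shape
(7, 3)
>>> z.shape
(3, 3)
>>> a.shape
(3, 31, 31)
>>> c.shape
(3, 31, 7)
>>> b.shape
(7, 3)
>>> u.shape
(7, 31, 3)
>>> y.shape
(31, 7, 7)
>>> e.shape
(7, 31, 7)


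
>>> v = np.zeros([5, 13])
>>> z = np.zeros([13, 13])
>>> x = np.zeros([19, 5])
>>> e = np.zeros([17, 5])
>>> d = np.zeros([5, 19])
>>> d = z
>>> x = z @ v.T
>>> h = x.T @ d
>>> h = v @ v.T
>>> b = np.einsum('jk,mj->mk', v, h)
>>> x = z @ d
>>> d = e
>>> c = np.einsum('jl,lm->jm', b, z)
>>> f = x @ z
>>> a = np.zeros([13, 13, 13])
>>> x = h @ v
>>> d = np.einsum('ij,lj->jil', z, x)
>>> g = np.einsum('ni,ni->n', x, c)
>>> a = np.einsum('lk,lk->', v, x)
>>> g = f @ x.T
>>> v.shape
(5, 13)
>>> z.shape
(13, 13)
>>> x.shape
(5, 13)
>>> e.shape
(17, 5)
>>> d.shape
(13, 13, 5)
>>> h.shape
(5, 5)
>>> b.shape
(5, 13)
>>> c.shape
(5, 13)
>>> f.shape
(13, 13)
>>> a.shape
()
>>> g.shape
(13, 5)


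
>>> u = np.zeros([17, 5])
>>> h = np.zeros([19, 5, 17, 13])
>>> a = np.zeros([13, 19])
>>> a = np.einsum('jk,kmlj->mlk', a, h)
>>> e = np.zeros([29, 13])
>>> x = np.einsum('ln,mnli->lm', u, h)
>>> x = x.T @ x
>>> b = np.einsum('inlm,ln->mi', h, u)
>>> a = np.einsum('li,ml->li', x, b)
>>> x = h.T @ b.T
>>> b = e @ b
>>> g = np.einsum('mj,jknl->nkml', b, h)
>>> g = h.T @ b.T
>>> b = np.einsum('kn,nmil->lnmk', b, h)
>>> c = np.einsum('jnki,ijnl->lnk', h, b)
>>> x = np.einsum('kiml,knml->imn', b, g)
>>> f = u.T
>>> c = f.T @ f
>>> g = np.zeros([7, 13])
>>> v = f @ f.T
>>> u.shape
(17, 5)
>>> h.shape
(19, 5, 17, 13)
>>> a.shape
(19, 19)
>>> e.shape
(29, 13)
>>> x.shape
(19, 5, 17)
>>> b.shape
(13, 19, 5, 29)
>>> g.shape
(7, 13)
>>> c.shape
(17, 17)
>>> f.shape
(5, 17)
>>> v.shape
(5, 5)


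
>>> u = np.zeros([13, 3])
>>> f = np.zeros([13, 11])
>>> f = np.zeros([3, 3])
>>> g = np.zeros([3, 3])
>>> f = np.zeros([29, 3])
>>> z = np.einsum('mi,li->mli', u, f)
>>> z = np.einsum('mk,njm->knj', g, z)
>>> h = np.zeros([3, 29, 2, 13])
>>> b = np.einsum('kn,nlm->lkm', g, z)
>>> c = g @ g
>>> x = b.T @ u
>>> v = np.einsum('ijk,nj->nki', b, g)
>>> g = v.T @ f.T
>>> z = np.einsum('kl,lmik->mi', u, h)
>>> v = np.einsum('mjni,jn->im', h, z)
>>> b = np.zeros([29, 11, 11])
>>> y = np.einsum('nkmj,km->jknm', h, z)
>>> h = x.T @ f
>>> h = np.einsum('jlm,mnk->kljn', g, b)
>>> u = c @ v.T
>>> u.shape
(3, 13)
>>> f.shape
(29, 3)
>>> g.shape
(13, 29, 29)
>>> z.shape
(29, 2)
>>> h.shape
(11, 29, 13, 11)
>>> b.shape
(29, 11, 11)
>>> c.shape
(3, 3)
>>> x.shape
(29, 3, 3)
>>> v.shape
(13, 3)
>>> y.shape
(13, 29, 3, 2)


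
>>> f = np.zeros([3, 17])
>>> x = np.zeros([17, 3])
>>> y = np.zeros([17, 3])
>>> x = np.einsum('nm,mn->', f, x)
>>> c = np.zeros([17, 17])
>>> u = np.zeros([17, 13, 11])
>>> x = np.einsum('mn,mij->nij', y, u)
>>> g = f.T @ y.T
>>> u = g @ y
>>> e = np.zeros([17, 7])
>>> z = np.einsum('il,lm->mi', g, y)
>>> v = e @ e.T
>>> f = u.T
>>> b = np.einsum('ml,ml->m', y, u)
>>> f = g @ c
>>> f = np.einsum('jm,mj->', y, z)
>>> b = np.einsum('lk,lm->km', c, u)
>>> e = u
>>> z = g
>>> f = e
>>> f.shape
(17, 3)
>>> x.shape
(3, 13, 11)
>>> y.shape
(17, 3)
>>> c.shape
(17, 17)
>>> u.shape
(17, 3)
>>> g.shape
(17, 17)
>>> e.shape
(17, 3)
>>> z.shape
(17, 17)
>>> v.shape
(17, 17)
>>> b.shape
(17, 3)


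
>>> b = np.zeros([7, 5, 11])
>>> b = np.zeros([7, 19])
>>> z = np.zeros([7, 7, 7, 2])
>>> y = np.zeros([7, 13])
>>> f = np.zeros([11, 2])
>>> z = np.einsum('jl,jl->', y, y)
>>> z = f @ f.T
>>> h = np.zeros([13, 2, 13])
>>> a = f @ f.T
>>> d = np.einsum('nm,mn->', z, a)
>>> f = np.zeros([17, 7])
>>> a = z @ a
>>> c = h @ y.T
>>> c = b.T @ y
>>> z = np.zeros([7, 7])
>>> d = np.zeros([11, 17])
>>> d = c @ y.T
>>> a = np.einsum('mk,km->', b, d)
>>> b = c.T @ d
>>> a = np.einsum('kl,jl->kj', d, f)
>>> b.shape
(13, 7)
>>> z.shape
(7, 7)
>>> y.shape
(7, 13)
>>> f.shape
(17, 7)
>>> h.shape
(13, 2, 13)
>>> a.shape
(19, 17)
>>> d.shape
(19, 7)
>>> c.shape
(19, 13)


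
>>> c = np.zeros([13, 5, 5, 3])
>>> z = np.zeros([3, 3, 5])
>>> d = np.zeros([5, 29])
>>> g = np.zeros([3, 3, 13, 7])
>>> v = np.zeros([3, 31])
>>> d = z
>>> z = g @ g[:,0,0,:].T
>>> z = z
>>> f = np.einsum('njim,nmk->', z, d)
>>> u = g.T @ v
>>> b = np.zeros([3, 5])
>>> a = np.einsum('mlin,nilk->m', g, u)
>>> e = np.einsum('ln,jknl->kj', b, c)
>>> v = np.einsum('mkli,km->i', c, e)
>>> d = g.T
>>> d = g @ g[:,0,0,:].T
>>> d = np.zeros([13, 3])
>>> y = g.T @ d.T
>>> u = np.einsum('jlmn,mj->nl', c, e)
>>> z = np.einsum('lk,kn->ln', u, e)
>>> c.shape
(13, 5, 5, 3)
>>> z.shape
(3, 13)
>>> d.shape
(13, 3)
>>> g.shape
(3, 3, 13, 7)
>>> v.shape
(3,)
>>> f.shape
()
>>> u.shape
(3, 5)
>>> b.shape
(3, 5)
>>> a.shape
(3,)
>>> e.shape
(5, 13)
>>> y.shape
(7, 13, 3, 13)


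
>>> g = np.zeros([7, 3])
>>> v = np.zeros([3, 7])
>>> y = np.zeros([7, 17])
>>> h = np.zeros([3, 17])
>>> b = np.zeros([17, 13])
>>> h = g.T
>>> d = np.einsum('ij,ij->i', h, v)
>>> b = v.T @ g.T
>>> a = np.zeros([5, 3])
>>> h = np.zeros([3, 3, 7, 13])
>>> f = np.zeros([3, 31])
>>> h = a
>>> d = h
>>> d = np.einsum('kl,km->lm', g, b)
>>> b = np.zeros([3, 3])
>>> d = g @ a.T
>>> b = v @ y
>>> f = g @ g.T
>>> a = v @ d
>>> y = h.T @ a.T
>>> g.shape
(7, 3)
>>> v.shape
(3, 7)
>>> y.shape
(3, 3)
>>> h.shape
(5, 3)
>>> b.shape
(3, 17)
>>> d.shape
(7, 5)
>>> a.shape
(3, 5)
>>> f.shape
(7, 7)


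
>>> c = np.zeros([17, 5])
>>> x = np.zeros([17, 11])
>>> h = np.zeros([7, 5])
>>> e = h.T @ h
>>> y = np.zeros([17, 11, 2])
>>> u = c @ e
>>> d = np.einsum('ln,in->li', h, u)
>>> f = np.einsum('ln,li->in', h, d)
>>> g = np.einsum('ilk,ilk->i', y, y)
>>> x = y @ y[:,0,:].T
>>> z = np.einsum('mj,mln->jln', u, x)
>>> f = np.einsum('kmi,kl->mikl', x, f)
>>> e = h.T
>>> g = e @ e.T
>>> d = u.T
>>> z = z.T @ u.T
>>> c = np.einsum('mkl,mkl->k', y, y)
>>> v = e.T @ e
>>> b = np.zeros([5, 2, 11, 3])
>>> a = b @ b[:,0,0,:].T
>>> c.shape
(11,)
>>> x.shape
(17, 11, 17)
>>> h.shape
(7, 5)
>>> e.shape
(5, 7)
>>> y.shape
(17, 11, 2)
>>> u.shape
(17, 5)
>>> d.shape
(5, 17)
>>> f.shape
(11, 17, 17, 5)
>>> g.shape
(5, 5)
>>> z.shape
(17, 11, 17)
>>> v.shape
(7, 7)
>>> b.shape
(5, 2, 11, 3)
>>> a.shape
(5, 2, 11, 5)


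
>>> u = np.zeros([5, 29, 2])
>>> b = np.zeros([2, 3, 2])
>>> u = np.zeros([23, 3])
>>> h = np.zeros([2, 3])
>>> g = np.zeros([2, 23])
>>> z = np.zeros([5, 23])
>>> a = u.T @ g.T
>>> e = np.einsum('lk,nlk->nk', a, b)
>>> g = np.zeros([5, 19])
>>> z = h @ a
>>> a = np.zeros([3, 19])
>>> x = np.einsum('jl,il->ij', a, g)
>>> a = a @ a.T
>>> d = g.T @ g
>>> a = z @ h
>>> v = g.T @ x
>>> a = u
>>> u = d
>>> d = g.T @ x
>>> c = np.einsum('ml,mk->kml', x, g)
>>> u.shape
(19, 19)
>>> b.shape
(2, 3, 2)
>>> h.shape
(2, 3)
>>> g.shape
(5, 19)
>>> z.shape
(2, 2)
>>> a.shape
(23, 3)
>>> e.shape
(2, 2)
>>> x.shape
(5, 3)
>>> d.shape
(19, 3)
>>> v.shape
(19, 3)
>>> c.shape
(19, 5, 3)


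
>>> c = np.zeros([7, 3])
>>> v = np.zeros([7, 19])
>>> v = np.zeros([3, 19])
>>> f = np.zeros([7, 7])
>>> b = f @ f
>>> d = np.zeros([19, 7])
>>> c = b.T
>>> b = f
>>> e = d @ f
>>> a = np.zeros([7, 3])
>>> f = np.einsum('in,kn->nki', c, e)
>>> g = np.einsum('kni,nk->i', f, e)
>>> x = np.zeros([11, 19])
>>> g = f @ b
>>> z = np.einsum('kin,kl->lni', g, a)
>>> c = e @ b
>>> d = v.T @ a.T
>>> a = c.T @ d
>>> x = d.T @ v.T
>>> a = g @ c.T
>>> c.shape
(19, 7)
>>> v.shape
(3, 19)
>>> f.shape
(7, 19, 7)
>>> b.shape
(7, 7)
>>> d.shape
(19, 7)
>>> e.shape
(19, 7)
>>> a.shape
(7, 19, 19)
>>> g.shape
(7, 19, 7)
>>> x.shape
(7, 3)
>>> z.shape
(3, 7, 19)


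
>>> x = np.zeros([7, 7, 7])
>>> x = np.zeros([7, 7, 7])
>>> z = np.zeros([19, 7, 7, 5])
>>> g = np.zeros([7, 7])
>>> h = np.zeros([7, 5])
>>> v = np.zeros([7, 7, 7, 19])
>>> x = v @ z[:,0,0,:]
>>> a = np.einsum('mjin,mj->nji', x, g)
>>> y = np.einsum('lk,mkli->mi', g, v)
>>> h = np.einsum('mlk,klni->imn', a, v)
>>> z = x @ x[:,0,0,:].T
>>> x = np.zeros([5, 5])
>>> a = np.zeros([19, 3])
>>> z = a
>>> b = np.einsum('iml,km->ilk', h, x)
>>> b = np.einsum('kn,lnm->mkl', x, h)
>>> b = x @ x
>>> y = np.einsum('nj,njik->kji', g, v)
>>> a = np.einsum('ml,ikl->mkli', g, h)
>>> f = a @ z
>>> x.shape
(5, 5)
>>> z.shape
(19, 3)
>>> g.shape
(7, 7)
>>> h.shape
(19, 5, 7)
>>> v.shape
(7, 7, 7, 19)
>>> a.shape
(7, 5, 7, 19)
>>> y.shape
(19, 7, 7)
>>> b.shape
(5, 5)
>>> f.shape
(7, 5, 7, 3)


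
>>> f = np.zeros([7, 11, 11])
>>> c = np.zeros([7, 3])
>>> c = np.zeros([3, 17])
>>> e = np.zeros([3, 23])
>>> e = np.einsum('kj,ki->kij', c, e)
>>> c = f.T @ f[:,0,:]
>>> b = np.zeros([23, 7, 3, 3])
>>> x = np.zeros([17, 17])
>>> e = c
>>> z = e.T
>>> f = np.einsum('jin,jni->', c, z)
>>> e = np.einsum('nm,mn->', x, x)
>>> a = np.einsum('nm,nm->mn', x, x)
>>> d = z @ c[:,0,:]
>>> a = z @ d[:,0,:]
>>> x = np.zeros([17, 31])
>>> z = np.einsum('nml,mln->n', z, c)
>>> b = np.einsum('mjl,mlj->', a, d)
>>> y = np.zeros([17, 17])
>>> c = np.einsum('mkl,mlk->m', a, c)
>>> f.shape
()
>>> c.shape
(11,)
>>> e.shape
()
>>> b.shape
()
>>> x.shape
(17, 31)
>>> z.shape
(11,)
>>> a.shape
(11, 11, 11)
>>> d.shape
(11, 11, 11)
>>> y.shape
(17, 17)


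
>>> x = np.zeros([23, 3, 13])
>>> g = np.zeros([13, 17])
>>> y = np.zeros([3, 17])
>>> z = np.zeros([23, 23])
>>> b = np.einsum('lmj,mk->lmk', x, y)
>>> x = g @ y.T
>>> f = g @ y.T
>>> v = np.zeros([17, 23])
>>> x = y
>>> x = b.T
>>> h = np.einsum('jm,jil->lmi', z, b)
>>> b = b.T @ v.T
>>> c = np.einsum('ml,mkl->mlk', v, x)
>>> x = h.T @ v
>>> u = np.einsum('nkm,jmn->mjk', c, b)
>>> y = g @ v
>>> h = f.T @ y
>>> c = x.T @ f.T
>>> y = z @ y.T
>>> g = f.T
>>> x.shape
(3, 23, 23)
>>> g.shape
(3, 13)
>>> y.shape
(23, 13)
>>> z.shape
(23, 23)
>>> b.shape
(17, 3, 17)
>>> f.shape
(13, 3)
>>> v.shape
(17, 23)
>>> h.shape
(3, 23)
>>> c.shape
(23, 23, 13)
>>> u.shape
(3, 17, 23)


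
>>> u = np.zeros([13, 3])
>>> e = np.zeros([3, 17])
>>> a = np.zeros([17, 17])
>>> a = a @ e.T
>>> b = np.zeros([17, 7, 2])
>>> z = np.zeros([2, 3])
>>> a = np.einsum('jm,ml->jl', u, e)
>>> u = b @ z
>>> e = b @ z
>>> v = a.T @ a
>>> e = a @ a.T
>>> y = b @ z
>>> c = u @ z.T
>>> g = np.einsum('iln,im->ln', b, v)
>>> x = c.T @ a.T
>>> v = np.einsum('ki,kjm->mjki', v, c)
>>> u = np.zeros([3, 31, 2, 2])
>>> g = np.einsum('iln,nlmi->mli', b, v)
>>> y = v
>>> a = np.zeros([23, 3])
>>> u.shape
(3, 31, 2, 2)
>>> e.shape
(13, 13)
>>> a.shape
(23, 3)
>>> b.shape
(17, 7, 2)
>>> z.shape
(2, 3)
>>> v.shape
(2, 7, 17, 17)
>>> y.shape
(2, 7, 17, 17)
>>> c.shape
(17, 7, 2)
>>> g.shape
(17, 7, 17)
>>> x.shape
(2, 7, 13)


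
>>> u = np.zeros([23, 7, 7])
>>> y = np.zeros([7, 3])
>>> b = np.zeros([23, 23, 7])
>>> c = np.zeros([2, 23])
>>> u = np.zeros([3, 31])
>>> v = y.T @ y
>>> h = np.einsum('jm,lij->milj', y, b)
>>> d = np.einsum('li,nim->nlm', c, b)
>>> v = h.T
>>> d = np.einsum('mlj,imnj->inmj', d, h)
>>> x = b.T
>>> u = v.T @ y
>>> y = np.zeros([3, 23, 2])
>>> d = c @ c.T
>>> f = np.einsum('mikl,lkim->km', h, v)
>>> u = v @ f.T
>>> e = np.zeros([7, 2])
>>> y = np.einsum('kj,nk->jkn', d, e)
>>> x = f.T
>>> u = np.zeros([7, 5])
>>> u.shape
(7, 5)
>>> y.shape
(2, 2, 7)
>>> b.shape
(23, 23, 7)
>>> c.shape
(2, 23)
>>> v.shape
(7, 23, 23, 3)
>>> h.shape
(3, 23, 23, 7)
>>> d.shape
(2, 2)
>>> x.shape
(3, 23)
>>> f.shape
(23, 3)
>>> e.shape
(7, 2)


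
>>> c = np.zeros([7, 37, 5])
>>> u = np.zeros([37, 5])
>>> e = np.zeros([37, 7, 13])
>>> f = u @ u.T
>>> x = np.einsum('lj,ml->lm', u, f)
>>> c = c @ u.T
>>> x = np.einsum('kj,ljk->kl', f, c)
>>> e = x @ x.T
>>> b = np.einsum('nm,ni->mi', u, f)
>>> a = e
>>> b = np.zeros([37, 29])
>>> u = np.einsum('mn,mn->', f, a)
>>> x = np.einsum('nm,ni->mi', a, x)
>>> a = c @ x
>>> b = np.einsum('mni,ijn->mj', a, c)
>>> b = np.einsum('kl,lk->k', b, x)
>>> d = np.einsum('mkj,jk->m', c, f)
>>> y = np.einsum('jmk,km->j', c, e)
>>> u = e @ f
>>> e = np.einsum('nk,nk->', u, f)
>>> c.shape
(7, 37, 37)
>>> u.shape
(37, 37)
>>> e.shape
()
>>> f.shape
(37, 37)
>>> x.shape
(37, 7)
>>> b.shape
(7,)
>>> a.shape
(7, 37, 7)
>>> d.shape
(7,)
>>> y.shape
(7,)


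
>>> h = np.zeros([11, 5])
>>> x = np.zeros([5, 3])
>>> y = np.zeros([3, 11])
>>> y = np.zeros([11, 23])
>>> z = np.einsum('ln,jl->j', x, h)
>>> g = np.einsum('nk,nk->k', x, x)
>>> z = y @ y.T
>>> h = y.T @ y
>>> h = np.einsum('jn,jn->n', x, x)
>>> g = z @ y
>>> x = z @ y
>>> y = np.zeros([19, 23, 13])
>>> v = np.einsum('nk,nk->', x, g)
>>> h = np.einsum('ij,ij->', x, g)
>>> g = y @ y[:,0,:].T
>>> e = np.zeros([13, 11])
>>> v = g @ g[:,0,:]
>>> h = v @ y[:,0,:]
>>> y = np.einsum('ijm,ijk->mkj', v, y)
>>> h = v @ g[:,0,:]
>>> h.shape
(19, 23, 19)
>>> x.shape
(11, 23)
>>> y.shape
(19, 13, 23)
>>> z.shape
(11, 11)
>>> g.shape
(19, 23, 19)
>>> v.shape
(19, 23, 19)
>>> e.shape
(13, 11)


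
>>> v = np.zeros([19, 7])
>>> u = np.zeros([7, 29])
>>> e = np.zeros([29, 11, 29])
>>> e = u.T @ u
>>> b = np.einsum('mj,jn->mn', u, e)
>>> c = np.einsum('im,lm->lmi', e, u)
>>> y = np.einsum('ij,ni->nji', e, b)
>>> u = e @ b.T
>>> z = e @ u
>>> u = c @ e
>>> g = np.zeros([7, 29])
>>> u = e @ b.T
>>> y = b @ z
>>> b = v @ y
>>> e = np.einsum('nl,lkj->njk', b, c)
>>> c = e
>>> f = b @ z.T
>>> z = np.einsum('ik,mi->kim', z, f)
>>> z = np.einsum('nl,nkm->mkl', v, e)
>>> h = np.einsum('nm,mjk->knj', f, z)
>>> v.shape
(19, 7)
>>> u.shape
(29, 7)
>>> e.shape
(19, 29, 29)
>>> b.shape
(19, 7)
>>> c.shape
(19, 29, 29)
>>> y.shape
(7, 7)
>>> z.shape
(29, 29, 7)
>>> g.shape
(7, 29)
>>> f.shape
(19, 29)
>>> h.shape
(7, 19, 29)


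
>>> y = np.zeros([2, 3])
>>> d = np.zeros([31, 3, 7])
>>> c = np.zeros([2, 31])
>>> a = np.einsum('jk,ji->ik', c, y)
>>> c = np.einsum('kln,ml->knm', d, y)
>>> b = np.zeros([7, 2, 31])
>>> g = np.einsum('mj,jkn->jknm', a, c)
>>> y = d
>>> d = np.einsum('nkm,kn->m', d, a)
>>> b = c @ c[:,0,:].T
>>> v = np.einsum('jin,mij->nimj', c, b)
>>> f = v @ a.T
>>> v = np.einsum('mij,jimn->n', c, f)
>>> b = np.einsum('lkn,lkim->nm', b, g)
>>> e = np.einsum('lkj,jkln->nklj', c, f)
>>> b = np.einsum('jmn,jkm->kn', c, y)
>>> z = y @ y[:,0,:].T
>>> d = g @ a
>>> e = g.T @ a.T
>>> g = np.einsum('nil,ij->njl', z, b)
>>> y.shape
(31, 3, 7)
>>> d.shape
(31, 7, 2, 31)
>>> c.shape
(31, 7, 2)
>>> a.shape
(3, 31)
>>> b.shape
(3, 2)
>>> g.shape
(31, 2, 31)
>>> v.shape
(3,)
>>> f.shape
(2, 7, 31, 3)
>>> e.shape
(3, 2, 7, 3)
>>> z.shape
(31, 3, 31)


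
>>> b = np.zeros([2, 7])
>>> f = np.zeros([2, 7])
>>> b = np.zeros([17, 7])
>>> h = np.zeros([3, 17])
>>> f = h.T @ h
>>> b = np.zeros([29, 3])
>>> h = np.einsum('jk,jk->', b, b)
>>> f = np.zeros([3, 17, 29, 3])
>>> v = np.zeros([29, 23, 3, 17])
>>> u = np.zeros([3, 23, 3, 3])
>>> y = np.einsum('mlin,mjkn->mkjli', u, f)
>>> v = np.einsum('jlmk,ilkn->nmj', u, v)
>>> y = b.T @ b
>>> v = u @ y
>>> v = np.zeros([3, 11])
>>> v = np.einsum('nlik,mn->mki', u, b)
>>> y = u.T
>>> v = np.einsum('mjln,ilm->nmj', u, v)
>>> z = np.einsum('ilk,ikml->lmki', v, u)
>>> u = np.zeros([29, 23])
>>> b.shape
(29, 3)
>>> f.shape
(3, 17, 29, 3)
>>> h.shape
()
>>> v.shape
(3, 3, 23)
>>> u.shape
(29, 23)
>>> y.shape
(3, 3, 23, 3)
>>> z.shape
(3, 3, 23, 3)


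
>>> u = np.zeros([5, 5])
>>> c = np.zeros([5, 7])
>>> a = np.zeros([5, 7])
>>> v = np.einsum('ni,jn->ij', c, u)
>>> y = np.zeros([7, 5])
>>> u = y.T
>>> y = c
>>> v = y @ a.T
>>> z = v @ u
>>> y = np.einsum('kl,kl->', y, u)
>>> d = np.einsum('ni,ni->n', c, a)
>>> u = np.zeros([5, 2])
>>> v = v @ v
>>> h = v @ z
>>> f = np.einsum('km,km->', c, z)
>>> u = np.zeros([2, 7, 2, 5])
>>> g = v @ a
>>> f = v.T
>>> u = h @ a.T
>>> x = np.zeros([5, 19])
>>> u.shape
(5, 5)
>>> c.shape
(5, 7)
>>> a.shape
(5, 7)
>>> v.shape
(5, 5)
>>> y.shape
()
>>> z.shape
(5, 7)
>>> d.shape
(5,)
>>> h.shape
(5, 7)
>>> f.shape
(5, 5)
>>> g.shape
(5, 7)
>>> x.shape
(5, 19)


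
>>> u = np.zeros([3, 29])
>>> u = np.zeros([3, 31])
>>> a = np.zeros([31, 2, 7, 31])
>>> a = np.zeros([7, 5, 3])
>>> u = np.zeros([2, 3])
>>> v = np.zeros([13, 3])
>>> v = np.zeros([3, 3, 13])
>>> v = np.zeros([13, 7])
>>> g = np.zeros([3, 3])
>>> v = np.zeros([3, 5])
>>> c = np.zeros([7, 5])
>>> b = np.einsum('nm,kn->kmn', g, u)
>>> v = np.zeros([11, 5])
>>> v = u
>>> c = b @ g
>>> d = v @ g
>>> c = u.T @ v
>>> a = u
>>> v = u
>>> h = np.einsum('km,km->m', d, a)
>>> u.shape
(2, 3)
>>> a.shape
(2, 3)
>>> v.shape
(2, 3)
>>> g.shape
(3, 3)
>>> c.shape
(3, 3)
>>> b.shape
(2, 3, 3)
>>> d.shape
(2, 3)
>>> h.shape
(3,)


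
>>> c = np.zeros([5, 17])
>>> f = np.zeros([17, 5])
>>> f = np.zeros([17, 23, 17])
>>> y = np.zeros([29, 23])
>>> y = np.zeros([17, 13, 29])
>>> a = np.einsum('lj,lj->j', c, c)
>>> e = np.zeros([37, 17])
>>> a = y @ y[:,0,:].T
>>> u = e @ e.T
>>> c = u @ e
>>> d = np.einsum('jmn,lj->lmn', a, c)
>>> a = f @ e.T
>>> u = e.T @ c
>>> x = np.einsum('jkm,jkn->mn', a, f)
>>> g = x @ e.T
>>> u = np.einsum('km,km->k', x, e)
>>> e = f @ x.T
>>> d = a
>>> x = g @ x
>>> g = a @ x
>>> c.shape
(37, 17)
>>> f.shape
(17, 23, 17)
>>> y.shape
(17, 13, 29)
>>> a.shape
(17, 23, 37)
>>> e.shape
(17, 23, 37)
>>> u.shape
(37,)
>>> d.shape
(17, 23, 37)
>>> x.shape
(37, 17)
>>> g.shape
(17, 23, 17)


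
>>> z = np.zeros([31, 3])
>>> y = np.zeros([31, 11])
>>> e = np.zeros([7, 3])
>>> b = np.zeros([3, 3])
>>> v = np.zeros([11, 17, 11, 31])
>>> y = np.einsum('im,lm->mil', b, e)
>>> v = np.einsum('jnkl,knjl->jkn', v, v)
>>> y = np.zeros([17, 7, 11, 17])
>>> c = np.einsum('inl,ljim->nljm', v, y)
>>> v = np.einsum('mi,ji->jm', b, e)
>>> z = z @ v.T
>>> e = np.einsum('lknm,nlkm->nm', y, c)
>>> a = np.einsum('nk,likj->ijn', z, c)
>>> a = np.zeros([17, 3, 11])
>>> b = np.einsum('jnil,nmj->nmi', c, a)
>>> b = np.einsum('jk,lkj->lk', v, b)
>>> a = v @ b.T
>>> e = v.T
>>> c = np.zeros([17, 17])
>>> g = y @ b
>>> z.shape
(31, 7)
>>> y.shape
(17, 7, 11, 17)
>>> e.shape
(3, 7)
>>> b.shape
(17, 3)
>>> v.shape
(7, 3)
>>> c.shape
(17, 17)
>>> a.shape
(7, 17)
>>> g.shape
(17, 7, 11, 3)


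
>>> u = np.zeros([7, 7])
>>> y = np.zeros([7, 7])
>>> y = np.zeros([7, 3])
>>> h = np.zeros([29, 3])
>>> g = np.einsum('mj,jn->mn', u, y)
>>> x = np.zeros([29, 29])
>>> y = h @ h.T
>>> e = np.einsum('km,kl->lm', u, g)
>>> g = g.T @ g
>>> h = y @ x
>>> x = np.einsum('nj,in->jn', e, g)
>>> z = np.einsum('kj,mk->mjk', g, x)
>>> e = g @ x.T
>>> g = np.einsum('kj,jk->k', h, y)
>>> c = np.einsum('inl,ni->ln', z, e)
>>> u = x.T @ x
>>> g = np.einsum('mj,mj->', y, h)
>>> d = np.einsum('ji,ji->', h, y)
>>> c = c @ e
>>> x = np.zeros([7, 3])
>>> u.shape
(3, 3)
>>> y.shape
(29, 29)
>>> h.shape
(29, 29)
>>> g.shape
()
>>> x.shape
(7, 3)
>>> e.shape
(3, 7)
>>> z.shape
(7, 3, 3)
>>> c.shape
(3, 7)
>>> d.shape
()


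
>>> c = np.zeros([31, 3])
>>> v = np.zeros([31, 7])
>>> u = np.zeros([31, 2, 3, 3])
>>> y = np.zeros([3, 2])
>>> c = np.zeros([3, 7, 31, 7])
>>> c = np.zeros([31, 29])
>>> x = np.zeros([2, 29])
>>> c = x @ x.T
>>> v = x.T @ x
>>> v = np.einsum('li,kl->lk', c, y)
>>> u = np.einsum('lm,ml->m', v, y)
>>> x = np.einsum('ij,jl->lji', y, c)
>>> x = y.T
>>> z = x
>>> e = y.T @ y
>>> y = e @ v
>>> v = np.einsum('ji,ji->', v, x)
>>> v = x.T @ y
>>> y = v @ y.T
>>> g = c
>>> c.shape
(2, 2)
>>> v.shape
(3, 3)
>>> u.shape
(3,)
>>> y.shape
(3, 2)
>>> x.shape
(2, 3)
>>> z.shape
(2, 3)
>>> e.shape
(2, 2)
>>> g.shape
(2, 2)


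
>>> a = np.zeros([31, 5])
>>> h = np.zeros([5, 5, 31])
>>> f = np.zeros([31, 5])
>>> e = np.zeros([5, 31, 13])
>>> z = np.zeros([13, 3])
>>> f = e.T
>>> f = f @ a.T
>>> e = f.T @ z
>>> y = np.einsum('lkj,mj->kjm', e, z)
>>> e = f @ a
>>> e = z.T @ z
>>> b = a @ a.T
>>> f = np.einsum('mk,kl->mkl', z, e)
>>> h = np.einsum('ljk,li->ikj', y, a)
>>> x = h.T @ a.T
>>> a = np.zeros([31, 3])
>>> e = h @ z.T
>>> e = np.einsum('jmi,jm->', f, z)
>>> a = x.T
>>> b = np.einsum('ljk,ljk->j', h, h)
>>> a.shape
(31, 13, 3)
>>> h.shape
(5, 13, 3)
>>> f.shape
(13, 3, 3)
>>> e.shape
()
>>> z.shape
(13, 3)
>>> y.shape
(31, 3, 13)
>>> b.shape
(13,)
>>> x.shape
(3, 13, 31)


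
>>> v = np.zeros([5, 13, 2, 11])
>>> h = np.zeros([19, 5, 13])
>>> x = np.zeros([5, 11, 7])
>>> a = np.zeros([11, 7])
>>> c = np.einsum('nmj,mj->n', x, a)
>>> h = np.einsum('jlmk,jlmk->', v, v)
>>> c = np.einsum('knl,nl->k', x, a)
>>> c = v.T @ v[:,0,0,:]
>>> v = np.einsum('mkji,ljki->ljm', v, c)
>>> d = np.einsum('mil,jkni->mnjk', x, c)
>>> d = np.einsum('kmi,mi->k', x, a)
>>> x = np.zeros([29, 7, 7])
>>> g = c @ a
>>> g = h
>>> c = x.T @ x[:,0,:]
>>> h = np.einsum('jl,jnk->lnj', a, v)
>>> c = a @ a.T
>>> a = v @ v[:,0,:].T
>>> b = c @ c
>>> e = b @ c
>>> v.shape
(11, 2, 5)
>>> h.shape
(7, 2, 11)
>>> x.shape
(29, 7, 7)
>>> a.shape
(11, 2, 11)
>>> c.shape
(11, 11)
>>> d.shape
(5,)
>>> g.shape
()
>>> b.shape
(11, 11)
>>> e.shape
(11, 11)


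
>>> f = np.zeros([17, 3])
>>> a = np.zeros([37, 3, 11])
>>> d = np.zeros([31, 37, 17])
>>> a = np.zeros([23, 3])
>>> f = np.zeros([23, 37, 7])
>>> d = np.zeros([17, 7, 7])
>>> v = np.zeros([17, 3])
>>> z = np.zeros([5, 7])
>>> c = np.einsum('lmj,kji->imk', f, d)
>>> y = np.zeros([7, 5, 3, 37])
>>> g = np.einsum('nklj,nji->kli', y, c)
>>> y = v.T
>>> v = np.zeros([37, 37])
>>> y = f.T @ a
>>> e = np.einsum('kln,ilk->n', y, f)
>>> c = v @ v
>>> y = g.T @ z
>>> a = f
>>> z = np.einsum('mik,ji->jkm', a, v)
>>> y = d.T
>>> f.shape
(23, 37, 7)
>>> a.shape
(23, 37, 7)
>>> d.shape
(17, 7, 7)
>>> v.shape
(37, 37)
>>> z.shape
(37, 7, 23)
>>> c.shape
(37, 37)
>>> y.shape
(7, 7, 17)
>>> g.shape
(5, 3, 17)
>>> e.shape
(3,)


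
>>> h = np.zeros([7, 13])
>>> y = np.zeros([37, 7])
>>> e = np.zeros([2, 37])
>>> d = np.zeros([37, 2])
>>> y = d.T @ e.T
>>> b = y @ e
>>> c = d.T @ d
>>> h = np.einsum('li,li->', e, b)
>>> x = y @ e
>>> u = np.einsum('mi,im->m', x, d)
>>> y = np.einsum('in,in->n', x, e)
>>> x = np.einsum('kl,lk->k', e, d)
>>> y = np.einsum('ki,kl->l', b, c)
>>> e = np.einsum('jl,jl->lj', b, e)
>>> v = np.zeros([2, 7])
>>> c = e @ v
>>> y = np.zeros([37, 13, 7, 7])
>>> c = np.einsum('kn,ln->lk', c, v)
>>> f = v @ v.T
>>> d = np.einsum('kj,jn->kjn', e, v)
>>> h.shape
()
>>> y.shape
(37, 13, 7, 7)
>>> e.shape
(37, 2)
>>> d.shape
(37, 2, 7)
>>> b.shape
(2, 37)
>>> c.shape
(2, 37)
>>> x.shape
(2,)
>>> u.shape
(2,)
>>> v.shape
(2, 7)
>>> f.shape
(2, 2)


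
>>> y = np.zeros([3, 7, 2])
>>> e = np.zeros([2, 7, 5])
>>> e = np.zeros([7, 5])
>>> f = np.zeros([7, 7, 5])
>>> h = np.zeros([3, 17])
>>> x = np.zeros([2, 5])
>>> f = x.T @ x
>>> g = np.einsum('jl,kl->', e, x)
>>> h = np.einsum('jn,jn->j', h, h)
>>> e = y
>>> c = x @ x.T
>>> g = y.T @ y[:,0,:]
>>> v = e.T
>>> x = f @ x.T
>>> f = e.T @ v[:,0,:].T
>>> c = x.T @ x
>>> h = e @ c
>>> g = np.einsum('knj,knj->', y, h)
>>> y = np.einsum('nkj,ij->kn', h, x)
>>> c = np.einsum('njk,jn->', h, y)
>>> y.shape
(7, 3)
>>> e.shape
(3, 7, 2)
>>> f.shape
(2, 7, 2)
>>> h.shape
(3, 7, 2)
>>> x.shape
(5, 2)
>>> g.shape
()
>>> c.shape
()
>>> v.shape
(2, 7, 3)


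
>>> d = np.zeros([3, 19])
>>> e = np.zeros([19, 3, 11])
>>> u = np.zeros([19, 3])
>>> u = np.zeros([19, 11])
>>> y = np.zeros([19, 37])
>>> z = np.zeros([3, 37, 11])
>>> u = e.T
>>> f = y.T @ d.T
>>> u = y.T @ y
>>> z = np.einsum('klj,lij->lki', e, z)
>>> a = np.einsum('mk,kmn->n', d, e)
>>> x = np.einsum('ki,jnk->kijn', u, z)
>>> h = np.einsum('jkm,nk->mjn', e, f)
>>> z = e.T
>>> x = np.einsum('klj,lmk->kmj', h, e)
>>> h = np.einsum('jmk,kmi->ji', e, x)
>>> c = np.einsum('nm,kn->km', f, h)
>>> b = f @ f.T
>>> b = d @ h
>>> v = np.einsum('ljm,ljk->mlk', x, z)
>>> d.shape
(3, 19)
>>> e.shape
(19, 3, 11)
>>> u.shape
(37, 37)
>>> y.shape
(19, 37)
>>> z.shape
(11, 3, 19)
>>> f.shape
(37, 3)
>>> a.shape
(11,)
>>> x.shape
(11, 3, 37)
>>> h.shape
(19, 37)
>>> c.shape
(19, 3)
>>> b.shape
(3, 37)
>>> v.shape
(37, 11, 19)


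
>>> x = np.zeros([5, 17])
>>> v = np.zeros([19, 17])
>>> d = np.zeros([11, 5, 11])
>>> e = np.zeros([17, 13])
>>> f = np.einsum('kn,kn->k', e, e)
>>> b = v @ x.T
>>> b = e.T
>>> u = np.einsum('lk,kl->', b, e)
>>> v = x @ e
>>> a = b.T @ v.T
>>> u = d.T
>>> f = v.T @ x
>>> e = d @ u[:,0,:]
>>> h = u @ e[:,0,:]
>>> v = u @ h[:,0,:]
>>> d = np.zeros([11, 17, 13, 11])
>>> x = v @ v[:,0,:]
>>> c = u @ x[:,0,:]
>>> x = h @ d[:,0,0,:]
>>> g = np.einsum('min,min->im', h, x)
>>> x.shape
(11, 5, 11)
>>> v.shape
(11, 5, 11)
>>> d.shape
(11, 17, 13, 11)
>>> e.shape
(11, 5, 11)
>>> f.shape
(13, 17)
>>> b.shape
(13, 17)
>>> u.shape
(11, 5, 11)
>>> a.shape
(17, 5)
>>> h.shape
(11, 5, 11)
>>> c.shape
(11, 5, 11)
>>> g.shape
(5, 11)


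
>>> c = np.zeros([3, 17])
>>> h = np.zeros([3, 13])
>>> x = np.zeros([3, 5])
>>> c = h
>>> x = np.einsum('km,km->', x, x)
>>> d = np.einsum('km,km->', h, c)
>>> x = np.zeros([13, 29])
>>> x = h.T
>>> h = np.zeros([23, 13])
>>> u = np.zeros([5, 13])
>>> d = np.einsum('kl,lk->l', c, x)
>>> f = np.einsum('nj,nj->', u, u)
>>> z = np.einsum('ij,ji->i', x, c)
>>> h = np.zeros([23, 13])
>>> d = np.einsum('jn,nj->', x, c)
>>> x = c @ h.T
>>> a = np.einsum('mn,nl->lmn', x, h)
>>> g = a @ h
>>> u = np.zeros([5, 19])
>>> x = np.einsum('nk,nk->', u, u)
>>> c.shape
(3, 13)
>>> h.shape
(23, 13)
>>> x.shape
()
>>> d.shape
()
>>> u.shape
(5, 19)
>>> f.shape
()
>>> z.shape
(13,)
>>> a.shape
(13, 3, 23)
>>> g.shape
(13, 3, 13)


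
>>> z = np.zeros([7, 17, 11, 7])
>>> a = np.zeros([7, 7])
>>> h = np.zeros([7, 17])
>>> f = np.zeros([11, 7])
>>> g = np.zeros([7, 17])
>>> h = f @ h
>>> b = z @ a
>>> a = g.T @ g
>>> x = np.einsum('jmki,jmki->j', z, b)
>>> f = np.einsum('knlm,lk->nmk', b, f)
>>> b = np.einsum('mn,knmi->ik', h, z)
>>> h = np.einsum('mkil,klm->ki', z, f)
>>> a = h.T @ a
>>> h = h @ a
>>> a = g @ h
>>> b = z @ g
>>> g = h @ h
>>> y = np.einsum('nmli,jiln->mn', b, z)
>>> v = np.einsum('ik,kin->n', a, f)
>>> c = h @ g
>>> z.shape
(7, 17, 11, 7)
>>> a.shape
(7, 17)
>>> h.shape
(17, 17)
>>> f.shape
(17, 7, 7)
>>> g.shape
(17, 17)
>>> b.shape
(7, 17, 11, 17)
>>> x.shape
(7,)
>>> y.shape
(17, 7)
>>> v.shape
(7,)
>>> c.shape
(17, 17)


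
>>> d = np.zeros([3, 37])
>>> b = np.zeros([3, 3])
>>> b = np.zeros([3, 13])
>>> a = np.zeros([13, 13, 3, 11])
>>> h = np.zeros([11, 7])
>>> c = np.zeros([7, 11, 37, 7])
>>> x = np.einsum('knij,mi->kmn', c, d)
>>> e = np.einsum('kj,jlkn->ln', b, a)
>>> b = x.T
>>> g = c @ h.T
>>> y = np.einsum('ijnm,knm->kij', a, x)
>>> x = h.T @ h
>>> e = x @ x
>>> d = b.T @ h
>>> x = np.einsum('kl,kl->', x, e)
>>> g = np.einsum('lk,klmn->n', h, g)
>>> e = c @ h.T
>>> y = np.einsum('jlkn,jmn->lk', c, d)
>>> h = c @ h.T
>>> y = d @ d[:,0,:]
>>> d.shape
(7, 3, 7)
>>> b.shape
(11, 3, 7)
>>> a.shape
(13, 13, 3, 11)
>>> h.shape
(7, 11, 37, 11)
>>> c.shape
(7, 11, 37, 7)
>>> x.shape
()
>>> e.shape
(7, 11, 37, 11)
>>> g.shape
(11,)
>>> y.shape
(7, 3, 7)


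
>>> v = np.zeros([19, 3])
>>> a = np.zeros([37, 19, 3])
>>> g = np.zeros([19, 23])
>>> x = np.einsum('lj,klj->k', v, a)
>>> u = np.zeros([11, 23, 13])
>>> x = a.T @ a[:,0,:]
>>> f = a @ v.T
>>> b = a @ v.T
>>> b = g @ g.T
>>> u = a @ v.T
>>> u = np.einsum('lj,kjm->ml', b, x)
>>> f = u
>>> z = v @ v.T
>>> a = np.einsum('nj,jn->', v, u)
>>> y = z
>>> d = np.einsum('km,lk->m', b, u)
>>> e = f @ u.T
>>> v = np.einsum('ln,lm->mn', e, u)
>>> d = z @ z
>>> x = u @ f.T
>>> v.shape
(19, 3)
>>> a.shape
()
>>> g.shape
(19, 23)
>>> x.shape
(3, 3)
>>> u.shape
(3, 19)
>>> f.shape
(3, 19)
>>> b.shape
(19, 19)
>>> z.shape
(19, 19)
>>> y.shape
(19, 19)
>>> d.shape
(19, 19)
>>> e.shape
(3, 3)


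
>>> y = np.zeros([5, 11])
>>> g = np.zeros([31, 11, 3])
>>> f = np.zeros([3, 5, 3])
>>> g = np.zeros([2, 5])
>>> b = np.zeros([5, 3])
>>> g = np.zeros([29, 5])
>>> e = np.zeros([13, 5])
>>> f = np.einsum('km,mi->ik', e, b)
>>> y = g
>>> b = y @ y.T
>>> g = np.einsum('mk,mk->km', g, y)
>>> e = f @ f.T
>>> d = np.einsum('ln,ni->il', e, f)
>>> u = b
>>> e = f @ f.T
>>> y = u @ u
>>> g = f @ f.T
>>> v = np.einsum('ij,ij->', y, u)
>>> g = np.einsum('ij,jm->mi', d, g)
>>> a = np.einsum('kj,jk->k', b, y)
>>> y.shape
(29, 29)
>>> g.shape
(3, 13)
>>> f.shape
(3, 13)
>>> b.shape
(29, 29)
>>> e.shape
(3, 3)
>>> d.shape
(13, 3)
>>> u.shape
(29, 29)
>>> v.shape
()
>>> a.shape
(29,)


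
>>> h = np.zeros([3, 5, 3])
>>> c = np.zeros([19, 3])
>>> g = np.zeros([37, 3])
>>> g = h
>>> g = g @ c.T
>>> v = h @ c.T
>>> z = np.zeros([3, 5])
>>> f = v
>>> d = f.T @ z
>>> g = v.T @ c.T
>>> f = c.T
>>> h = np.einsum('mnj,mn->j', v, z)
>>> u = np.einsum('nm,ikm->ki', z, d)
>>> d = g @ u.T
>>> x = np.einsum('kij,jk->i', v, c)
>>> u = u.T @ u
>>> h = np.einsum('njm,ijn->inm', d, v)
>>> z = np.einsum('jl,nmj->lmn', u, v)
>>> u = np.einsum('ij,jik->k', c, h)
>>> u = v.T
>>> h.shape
(3, 19, 5)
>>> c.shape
(19, 3)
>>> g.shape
(19, 5, 19)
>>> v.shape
(3, 5, 19)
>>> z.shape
(19, 5, 3)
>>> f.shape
(3, 19)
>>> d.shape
(19, 5, 5)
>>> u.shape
(19, 5, 3)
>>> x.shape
(5,)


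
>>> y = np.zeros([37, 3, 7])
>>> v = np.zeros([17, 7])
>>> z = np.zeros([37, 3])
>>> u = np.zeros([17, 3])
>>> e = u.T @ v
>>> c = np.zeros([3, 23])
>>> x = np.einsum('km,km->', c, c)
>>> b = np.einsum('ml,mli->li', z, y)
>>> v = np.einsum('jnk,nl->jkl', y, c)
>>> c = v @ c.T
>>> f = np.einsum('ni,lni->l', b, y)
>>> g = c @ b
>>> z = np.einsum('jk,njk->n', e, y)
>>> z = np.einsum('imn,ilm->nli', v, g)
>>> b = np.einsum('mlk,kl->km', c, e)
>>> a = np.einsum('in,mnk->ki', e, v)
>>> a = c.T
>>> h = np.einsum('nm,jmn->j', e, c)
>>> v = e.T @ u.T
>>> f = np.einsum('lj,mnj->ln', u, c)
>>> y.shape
(37, 3, 7)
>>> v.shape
(7, 17)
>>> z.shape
(23, 7, 37)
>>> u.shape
(17, 3)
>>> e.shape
(3, 7)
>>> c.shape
(37, 7, 3)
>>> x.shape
()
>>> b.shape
(3, 37)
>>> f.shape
(17, 7)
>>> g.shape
(37, 7, 7)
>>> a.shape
(3, 7, 37)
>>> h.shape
(37,)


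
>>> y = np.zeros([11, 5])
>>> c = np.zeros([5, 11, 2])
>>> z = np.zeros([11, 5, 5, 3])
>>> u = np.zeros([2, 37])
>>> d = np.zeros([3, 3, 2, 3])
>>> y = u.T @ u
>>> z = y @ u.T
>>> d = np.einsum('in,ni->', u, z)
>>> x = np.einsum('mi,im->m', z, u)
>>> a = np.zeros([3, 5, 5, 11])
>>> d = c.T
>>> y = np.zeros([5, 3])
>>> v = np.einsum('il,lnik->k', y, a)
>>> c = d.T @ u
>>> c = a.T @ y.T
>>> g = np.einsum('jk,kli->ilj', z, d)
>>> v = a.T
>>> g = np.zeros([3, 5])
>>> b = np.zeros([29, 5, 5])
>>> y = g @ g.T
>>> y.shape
(3, 3)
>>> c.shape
(11, 5, 5, 5)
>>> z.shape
(37, 2)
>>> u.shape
(2, 37)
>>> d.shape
(2, 11, 5)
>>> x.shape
(37,)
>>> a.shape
(3, 5, 5, 11)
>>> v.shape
(11, 5, 5, 3)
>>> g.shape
(3, 5)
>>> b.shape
(29, 5, 5)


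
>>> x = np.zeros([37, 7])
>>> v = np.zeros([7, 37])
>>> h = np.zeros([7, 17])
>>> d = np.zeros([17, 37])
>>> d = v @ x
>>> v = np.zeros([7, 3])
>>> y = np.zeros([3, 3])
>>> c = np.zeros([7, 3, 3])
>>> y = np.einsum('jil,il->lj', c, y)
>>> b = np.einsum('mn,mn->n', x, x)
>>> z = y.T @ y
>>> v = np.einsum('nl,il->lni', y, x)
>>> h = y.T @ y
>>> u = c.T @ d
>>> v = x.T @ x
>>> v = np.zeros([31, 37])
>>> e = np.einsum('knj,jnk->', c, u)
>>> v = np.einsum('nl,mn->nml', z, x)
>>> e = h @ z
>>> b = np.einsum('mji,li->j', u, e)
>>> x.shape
(37, 7)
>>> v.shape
(7, 37, 7)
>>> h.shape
(7, 7)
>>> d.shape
(7, 7)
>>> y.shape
(3, 7)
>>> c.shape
(7, 3, 3)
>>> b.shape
(3,)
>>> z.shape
(7, 7)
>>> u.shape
(3, 3, 7)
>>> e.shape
(7, 7)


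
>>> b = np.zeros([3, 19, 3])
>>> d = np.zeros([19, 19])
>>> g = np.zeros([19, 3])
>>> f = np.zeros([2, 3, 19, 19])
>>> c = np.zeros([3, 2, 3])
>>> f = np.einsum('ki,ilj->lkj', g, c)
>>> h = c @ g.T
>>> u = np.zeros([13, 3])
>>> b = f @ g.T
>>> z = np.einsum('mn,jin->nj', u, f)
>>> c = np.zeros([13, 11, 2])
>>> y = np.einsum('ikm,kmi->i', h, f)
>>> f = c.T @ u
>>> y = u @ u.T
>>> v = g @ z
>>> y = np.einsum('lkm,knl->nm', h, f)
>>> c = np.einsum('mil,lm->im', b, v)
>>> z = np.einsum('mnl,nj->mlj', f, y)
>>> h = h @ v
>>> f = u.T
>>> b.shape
(2, 19, 19)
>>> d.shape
(19, 19)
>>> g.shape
(19, 3)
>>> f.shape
(3, 13)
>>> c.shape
(19, 2)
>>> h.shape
(3, 2, 2)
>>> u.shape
(13, 3)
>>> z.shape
(2, 3, 19)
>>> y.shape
(11, 19)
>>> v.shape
(19, 2)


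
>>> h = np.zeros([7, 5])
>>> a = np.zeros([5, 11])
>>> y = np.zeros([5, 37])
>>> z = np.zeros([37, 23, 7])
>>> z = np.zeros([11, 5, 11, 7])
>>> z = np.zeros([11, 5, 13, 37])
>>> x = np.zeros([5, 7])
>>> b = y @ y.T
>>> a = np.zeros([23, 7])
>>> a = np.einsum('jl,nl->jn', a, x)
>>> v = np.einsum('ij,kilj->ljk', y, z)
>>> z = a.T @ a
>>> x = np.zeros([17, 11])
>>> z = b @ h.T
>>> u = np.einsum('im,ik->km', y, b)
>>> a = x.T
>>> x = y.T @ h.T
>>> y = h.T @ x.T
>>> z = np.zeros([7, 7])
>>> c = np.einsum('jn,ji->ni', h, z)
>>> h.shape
(7, 5)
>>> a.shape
(11, 17)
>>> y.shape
(5, 37)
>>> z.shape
(7, 7)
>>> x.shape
(37, 7)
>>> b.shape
(5, 5)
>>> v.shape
(13, 37, 11)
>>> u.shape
(5, 37)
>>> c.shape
(5, 7)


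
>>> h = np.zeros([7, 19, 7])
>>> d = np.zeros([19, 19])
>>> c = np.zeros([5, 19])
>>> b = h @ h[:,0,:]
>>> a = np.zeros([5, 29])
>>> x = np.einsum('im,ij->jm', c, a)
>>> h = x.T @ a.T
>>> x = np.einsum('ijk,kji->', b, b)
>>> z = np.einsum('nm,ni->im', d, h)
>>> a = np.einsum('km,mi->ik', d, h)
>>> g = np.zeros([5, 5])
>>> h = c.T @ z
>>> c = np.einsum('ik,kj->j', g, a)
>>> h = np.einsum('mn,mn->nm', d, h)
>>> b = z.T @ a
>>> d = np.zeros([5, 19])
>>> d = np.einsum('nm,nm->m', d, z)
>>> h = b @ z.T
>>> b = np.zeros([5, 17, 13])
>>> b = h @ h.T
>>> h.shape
(19, 5)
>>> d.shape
(19,)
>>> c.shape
(19,)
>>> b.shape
(19, 19)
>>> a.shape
(5, 19)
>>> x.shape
()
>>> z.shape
(5, 19)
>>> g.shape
(5, 5)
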